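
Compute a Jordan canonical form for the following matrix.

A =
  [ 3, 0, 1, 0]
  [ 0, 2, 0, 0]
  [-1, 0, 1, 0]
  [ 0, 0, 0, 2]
J_2(2) ⊕ J_1(2) ⊕ J_1(2)

The characteristic polynomial is
  det(x·I − A) = x^4 - 8*x^3 + 24*x^2 - 32*x + 16 = (x - 2)^4

Eigenvalues and multiplicities (the geometric multiplicity of λ is n − rank(A − λI), which equals the number of Jordan blocks for λ):
  λ = 2: algebraic multiplicity = 4, geometric multiplicity = 3

Determining the block sizes for each eigenvalue:
  λ = 2: 3 blocks summing to 4 forces exactly one block of size 2 and the rest size 1 → block sizes [2, 1, 1]

Assembling the blocks gives a Jordan form
J =
  [2, 1, 0, 0]
  [0, 2, 0, 0]
  [0, 0, 2, 0]
  [0, 0, 0, 2]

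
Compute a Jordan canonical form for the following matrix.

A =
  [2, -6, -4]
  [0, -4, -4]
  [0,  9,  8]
J_2(2) ⊕ J_1(2)

The characteristic polynomial is
  det(x·I − A) = x^3 - 6*x^2 + 12*x - 8 = (x - 2)^3

Eigenvalues and multiplicities (the geometric multiplicity of λ is n − rank(A − λI), which equals the number of Jordan blocks for λ):
  λ = 2: algebraic multiplicity = 3, geometric multiplicity = 2

Determining the block sizes for each eigenvalue:
  λ = 2: 2 blocks summing to 3 forces exactly one block of size 2 and the rest size 1 → block sizes [2, 1]

Assembling the blocks gives a Jordan form
J =
  [2, 1, 0]
  [0, 2, 0]
  [0, 0, 2]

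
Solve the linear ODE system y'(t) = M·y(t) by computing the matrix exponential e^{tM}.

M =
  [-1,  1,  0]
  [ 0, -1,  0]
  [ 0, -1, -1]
e^{tM} =
  [exp(-t), t*exp(-t), 0]
  [0, exp(-t), 0]
  [0, -t*exp(-t), exp(-t)]

Strategy: write M = P · J · P⁻¹ where J is a Jordan canonical form, so e^{tM} = P · e^{tJ} · P⁻¹, and e^{tJ} can be computed block-by-block.

M has Jordan form
J =
  [-1,  1,  0]
  [ 0, -1,  0]
  [ 0,  0, -1]
(up to reordering of blocks).

Per-block formulas:
  For a 1×1 block at λ = -1: exp(t · [-1]) = [e^(-1t)].
  For a 2×2 Jordan block J_2(-1): exp(t · J_2(-1)) = e^(-1t)·(I + t·N), where N is the 2×2 nilpotent shift.

After assembling e^{tJ} and conjugating by P, we get:

e^{tM} =
  [exp(-t), t*exp(-t), 0]
  [0, exp(-t), 0]
  [0, -t*exp(-t), exp(-t)]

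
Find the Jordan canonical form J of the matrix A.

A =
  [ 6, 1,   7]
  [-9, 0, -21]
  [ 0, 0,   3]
J_2(3) ⊕ J_1(3)

The characteristic polynomial is
  det(x·I − A) = x^3 - 9*x^2 + 27*x - 27 = (x - 3)^3

Eigenvalues and multiplicities (the geometric multiplicity of λ is n − rank(A − λI), which equals the number of Jordan blocks for λ):
  λ = 3: algebraic multiplicity = 3, geometric multiplicity = 2

Determining the block sizes for each eigenvalue:
  λ = 3: 2 blocks summing to 3 forces exactly one block of size 2 and the rest size 1 → block sizes [2, 1]

Assembling the blocks gives a Jordan form
J =
  [3, 1, 0]
  [0, 3, 0]
  [0, 0, 3]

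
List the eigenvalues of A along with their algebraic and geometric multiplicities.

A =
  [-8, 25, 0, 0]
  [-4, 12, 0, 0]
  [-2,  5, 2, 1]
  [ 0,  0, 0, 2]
λ = 2: alg = 4, geom = 2

Step 1 — factor the characteristic polynomial to read off the algebraic multiplicities:
  χ_A(x) = (x - 2)^4

Step 2 — compute geometric multiplicities via the rank-nullity identity g(λ) = n − rank(A − λI):
  rank(A − (2)·I) = 2, so dim ker(A − (2)·I) = n − 2 = 2

Summary:
  λ = 2: algebraic multiplicity = 4, geometric multiplicity = 2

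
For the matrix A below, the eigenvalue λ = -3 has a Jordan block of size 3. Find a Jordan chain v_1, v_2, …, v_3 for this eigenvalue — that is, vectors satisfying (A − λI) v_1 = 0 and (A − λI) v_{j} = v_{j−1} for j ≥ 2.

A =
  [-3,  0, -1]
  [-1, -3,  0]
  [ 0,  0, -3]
A Jordan chain for λ = -3 of length 3:
v_1 = (0, 1, 0)ᵀ
v_2 = (-1, 0, 0)ᵀ
v_3 = (0, 0, 1)ᵀ

Let N = A − (-3)·I. We want v_3 with N^3 v_3 = 0 but N^2 v_3 ≠ 0; then v_{j-1} := N · v_j for j = 3, …, 2.

Pick v_3 = (0, 0, 1)ᵀ.
Then v_2 = N · v_3 = (-1, 0, 0)ᵀ.
Then v_1 = N · v_2 = (0, 1, 0)ᵀ.

Sanity check: (A − (-3)·I) v_1 = (0, 0, 0)ᵀ = 0. ✓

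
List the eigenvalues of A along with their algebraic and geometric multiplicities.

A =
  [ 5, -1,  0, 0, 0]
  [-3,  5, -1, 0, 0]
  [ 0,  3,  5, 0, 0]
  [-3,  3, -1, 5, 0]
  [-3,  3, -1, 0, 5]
λ = 5: alg = 5, geom = 3

Step 1 — factor the characteristic polynomial to read off the algebraic multiplicities:
  χ_A(x) = (x - 5)^5

Step 2 — compute geometric multiplicities via the rank-nullity identity g(λ) = n − rank(A − λI):
  rank(A − (5)·I) = 2, so dim ker(A − (5)·I) = n − 2 = 3

Summary:
  λ = 5: algebraic multiplicity = 5, geometric multiplicity = 3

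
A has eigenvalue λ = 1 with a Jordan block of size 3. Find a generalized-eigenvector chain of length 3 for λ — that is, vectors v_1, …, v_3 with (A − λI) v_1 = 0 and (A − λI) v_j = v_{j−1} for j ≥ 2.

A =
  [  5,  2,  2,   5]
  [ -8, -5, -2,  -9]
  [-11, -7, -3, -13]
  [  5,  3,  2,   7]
A Jordan chain for λ = 1 of length 3:
v_1 = (3, -7, -9, 4)ᵀ
v_2 = (4, -8, -11, 5)ᵀ
v_3 = (1, 0, 0, 0)ᵀ

Let N = A − (1)·I. We want v_3 with N^3 v_3 = 0 but N^2 v_3 ≠ 0; then v_{j-1} := N · v_j for j = 3, …, 2.

Pick v_3 = (1, 0, 0, 0)ᵀ.
Then v_2 = N · v_3 = (4, -8, -11, 5)ᵀ.
Then v_1 = N · v_2 = (3, -7, -9, 4)ᵀ.

Sanity check: (A − (1)·I) v_1 = (0, 0, 0, 0)ᵀ = 0. ✓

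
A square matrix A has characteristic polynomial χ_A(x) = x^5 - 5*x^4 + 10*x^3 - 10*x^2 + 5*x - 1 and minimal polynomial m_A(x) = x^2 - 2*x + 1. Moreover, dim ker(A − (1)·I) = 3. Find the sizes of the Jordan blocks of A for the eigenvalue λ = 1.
Block sizes for λ = 1: [2, 2, 1]

Step 1 — from the characteristic polynomial, algebraic multiplicity of λ = 1 is 5. From dim ker(A − (1)·I) = 3, there are exactly 3 Jordan blocks for λ = 1.
Step 2 — from the minimal polynomial, the factor (x − 1)^2 tells us the largest block for λ = 1 has size 2.
Step 3 — with total size 5, 3 blocks, and largest block 2, the block sizes (in nonincreasing order) are [2, 2, 1].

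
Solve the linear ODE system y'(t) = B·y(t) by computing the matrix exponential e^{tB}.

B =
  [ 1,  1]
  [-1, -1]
e^{tB} =
  [t + 1, t]
  [-t, 1 - t]

Strategy: write B = P · J · P⁻¹ where J is a Jordan canonical form, so e^{tB} = P · e^{tJ} · P⁻¹, and e^{tJ} can be computed block-by-block.

B has Jordan form
J =
  [0, 1]
  [0, 0]
(up to reordering of blocks).

Per-block formulas:
  For a 2×2 Jordan block J_2(0): exp(t · J_2(0)) = e^(0t)·(I + t·N), where N is the 2×2 nilpotent shift.

After assembling e^{tJ} and conjugating by P, we get:

e^{tB} =
  [t + 1, t]
  [-t, 1 - t]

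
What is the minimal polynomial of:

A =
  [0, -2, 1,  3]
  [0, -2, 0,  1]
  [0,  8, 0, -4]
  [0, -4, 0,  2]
x^2

The characteristic polynomial is χ_A(x) = x^4, so the eigenvalues are known. The minimal polynomial is
  m_A(x) = Π_λ (x − λ)^{k_λ}
where k_λ is the size of the *largest* Jordan block for λ (equivalently, the smallest k with (A − λI)^k v = 0 for every generalised eigenvector v of λ).

  λ = 0: largest Jordan block has size 2, contributing (x − 0)^2

So m_A(x) = x^2 = x^2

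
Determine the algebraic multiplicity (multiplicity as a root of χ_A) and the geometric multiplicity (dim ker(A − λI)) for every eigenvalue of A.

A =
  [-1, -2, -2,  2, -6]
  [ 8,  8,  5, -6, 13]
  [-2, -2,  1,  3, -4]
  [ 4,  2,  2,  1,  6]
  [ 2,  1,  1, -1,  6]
λ = 3: alg = 5, geom = 3

Step 1 — factor the characteristic polynomial to read off the algebraic multiplicities:
  χ_A(x) = (x - 3)^5

Step 2 — compute geometric multiplicities via the rank-nullity identity g(λ) = n − rank(A − λI):
  rank(A − (3)·I) = 2, so dim ker(A − (3)·I) = n − 2 = 3

Summary:
  λ = 3: algebraic multiplicity = 5, geometric multiplicity = 3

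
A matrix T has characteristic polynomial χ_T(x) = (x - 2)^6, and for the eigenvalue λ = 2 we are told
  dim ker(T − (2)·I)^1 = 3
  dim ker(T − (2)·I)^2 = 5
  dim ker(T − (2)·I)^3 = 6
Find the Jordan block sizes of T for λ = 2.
Block sizes for λ = 2: [3, 2, 1]

From the dimensions of kernels of powers, the number of Jordan blocks of size at least j is d_j − d_{j−1} where d_j = dim ker(N^j) (with d_0 = 0). Computing the differences gives [3, 2, 1].
The number of blocks of size exactly k is (#blocks of size ≥ k) − (#blocks of size ≥ k + 1), so the partition is: 1 block(s) of size 1, 1 block(s) of size 2, 1 block(s) of size 3.
In nonincreasing order the block sizes are [3, 2, 1].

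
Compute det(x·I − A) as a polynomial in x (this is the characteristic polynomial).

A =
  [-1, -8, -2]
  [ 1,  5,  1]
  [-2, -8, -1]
x^3 - 3*x^2 + 3*x - 1

Expanding det(x·I − A) (e.g. by cofactor expansion or by noting that A is similar to its Jordan form J, which has the same characteristic polynomial as A) gives
  χ_A(x) = x^3 - 3*x^2 + 3*x - 1
which factors as (x - 1)^3. The eigenvalues (with algebraic multiplicities) are λ = 1 with multiplicity 3.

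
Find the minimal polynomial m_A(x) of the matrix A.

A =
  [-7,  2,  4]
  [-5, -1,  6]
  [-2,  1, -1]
x^3 + 9*x^2 + 27*x + 27

The characteristic polynomial is χ_A(x) = (x + 3)^3, so the eigenvalues are known. The minimal polynomial is
  m_A(x) = Π_λ (x − λ)^{k_λ}
where k_λ is the size of the *largest* Jordan block for λ (equivalently, the smallest k with (A − λI)^k v = 0 for every generalised eigenvector v of λ).

  λ = -3: largest Jordan block has size 3, contributing (x + 3)^3

So m_A(x) = (x + 3)^3 = x^3 + 9*x^2 + 27*x + 27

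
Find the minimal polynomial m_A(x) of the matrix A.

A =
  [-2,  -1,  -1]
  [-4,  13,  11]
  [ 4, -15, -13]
x^3 + 2*x^2 - 4*x - 8

The characteristic polynomial is χ_A(x) = (x - 2)*(x + 2)^2, so the eigenvalues are known. The minimal polynomial is
  m_A(x) = Π_λ (x − λ)^{k_λ}
where k_λ is the size of the *largest* Jordan block for λ (equivalently, the smallest k with (A − λI)^k v = 0 for every generalised eigenvector v of λ).

  λ = -2: largest Jordan block has size 2, contributing (x + 2)^2
  λ = 2: largest Jordan block has size 1, contributing (x − 2)

So m_A(x) = (x - 2)*(x + 2)^2 = x^3 + 2*x^2 - 4*x - 8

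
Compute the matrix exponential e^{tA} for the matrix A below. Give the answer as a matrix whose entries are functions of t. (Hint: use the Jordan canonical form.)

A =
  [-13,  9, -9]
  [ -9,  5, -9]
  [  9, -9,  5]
e^{tA} =
  [-exp(5*t) + 2*exp(-4*t), exp(5*t) - exp(-4*t), -exp(5*t) + exp(-4*t)]
  [-exp(5*t) + exp(-4*t), exp(5*t), -exp(5*t) + exp(-4*t)]
  [exp(5*t) - exp(-4*t), -exp(5*t) + exp(-4*t), exp(5*t)]

Strategy: write A = P · J · P⁻¹ where J is a Jordan canonical form, so e^{tA} = P · e^{tJ} · P⁻¹, and e^{tJ} can be computed block-by-block.

A has Jordan form
J =
  [-4,  0, 0]
  [ 0, -4, 0]
  [ 0,  0, 5]
(up to reordering of blocks).

Per-block formulas:
  For a 1×1 block at λ = 5: exp(t · [5]) = [e^(5t)].
  For a 1×1 block at λ = -4: exp(t · [-4]) = [e^(-4t)].

After assembling e^{tJ} and conjugating by P, we get:

e^{tA} =
  [-exp(5*t) + 2*exp(-4*t), exp(5*t) - exp(-4*t), -exp(5*t) + exp(-4*t)]
  [-exp(5*t) + exp(-4*t), exp(5*t), -exp(5*t) + exp(-4*t)]
  [exp(5*t) - exp(-4*t), -exp(5*t) + exp(-4*t), exp(5*t)]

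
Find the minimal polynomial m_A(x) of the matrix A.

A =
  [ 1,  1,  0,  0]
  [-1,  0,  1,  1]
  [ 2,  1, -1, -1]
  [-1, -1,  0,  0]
x^3

The characteristic polynomial is χ_A(x) = x^4, so the eigenvalues are known. The minimal polynomial is
  m_A(x) = Π_λ (x − λ)^{k_λ}
where k_λ is the size of the *largest* Jordan block for λ (equivalently, the smallest k with (A − λI)^k v = 0 for every generalised eigenvector v of λ).

  λ = 0: largest Jordan block has size 3, contributing (x − 0)^3

So m_A(x) = x^3 = x^3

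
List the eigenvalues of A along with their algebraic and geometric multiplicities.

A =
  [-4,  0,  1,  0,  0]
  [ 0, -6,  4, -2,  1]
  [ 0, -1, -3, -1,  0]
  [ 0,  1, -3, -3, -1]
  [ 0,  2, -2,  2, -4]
λ = -4: alg = 5, geom = 2

Step 1 — factor the characteristic polynomial to read off the algebraic multiplicities:
  χ_A(x) = (x + 4)^5

Step 2 — compute geometric multiplicities via the rank-nullity identity g(λ) = n − rank(A − λI):
  rank(A − (-4)·I) = 3, so dim ker(A − (-4)·I) = n − 3 = 2

Summary:
  λ = -4: algebraic multiplicity = 5, geometric multiplicity = 2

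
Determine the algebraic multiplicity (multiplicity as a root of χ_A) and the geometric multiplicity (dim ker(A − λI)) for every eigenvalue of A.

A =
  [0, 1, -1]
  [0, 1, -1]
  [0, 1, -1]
λ = 0: alg = 3, geom = 2

Step 1 — factor the characteristic polynomial to read off the algebraic multiplicities:
  χ_A(x) = x^3

Step 2 — compute geometric multiplicities via the rank-nullity identity g(λ) = n − rank(A − λI):
  rank(A − (0)·I) = 1, so dim ker(A − (0)·I) = n − 1 = 2

Summary:
  λ = 0: algebraic multiplicity = 3, geometric multiplicity = 2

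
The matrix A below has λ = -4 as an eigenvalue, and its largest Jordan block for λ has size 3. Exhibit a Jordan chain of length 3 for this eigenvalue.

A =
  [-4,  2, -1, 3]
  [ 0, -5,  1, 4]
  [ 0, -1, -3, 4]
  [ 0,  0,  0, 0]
A Jordan chain for λ = -4 of length 3:
v_1 = (-1, 0, 0, 0)ᵀ
v_2 = (2, -1, -1, 0)ᵀ
v_3 = (0, 1, 0, 0)ᵀ

Let N = A − (-4)·I. We want v_3 with N^3 v_3 = 0 but N^2 v_3 ≠ 0; then v_{j-1} := N · v_j for j = 3, …, 2.

Pick v_3 = (0, 1, 0, 0)ᵀ.
Then v_2 = N · v_3 = (2, -1, -1, 0)ᵀ.
Then v_1 = N · v_2 = (-1, 0, 0, 0)ᵀ.

Sanity check: (A − (-4)·I) v_1 = (0, 0, 0, 0)ᵀ = 0. ✓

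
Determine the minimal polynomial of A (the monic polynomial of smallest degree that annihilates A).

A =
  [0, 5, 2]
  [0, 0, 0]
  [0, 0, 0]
x^2

The characteristic polynomial is χ_A(x) = x^3, so the eigenvalues are known. The minimal polynomial is
  m_A(x) = Π_λ (x − λ)^{k_λ}
where k_λ is the size of the *largest* Jordan block for λ (equivalently, the smallest k with (A − λI)^k v = 0 for every generalised eigenvector v of λ).

  λ = 0: largest Jordan block has size 2, contributing (x − 0)^2

So m_A(x) = x^2 = x^2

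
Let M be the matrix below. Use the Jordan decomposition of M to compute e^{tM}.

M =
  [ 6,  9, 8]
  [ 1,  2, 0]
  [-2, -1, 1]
e^{tM} =
  [t^2*exp(3*t) + 3*t*exp(3*t) + exp(3*t), 5*t^2*exp(3*t) + 9*t*exp(3*t), 4*t^2*exp(3*t) + 8*t*exp(3*t)]
  [t^2*exp(3*t) + t*exp(3*t), 5*t^2*exp(3*t) - t*exp(3*t) + exp(3*t), 4*t^2*exp(3*t)]
  [-3*t^2*exp(3*t)/2 - 2*t*exp(3*t), -15*t^2*exp(3*t)/2 - t*exp(3*t), -6*t^2*exp(3*t) - 2*t*exp(3*t) + exp(3*t)]

Strategy: write M = P · J · P⁻¹ where J is a Jordan canonical form, so e^{tM} = P · e^{tJ} · P⁻¹, and e^{tJ} can be computed block-by-block.

M has Jordan form
J =
  [3, 1, 0]
  [0, 3, 1]
  [0, 0, 3]
(up to reordering of blocks).

Per-block formulas:
  For a 3×3 Jordan block J_3(3): exp(t · J_3(3)) = e^(3t)·(I + t·N + (t^2/2)·N^2), where N is the 3×3 nilpotent shift.

After assembling e^{tJ} and conjugating by P, we get:

e^{tM} =
  [t^2*exp(3*t) + 3*t*exp(3*t) + exp(3*t), 5*t^2*exp(3*t) + 9*t*exp(3*t), 4*t^2*exp(3*t) + 8*t*exp(3*t)]
  [t^2*exp(3*t) + t*exp(3*t), 5*t^2*exp(3*t) - t*exp(3*t) + exp(3*t), 4*t^2*exp(3*t)]
  [-3*t^2*exp(3*t)/2 - 2*t*exp(3*t), -15*t^2*exp(3*t)/2 - t*exp(3*t), -6*t^2*exp(3*t) - 2*t*exp(3*t) + exp(3*t)]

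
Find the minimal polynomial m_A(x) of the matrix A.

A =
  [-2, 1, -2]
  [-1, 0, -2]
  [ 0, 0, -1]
x^2 + 2*x + 1

The characteristic polynomial is χ_A(x) = (x + 1)^3, so the eigenvalues are known. The minimal polynomial is
  m_A(x) = Π_λ (x − λ)^{k_λ}
where k_λ is the size of the *largest* Jordan block for λ (equivalently, the smallest k with (A − λI)^k v = 0 for every generalised eigenvector v of λ).

  λ = -1: largest Jordan block has size 2, contributing (x + 1)^2

So m_A(x) = (x + 1)^2 = x^2 + 2*x + 1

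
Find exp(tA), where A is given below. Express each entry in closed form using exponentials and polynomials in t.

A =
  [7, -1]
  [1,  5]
e^{tA} =
  [t*exp(6*t) + exp(6*t), -t*exp(6*t)]
  [t*exp(6*t), -t*exp(6*t) + exp(6*t)]

Strategy: write A = P · J · P⁻¹ where J is a Jordan canonical form, so e^{tA} = P · e^{tJ} · P⁻¹, and e^{tJ} can be computed block-by-block.

A has Jordan form
J =
  [6, 1]
  [0, 6]
(up to reordering of blocks).

Per-block formulas:
  For a 2×2 Jordan block J_2(6): exp(t · J_2(6)) = e^(6t)·(I + t·N), where N is the 2×2 nilpotent shift.

After assembling e^{tJ} and conjugating by P, we get:

e^{tA} =
  [t*exp(6*t) + exp(6*t), -t*exp(6*t)]
  [t*exp(6*t), -t*exp(6*t) + exp(6*t)]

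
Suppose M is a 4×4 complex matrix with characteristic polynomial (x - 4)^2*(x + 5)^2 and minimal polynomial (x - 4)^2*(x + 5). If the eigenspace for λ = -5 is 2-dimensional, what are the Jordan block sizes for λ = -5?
Block sizes for λ = -5: [1, 1]

Step 1 — from the characteristic polynomial, algebraic multiplicity of λ = -5 is 2. From dim ker(M − (-5)·I) = 2, there are exactly 2 Jordan blocks for λ = -5.
Step 2 — from the minimal polynomial, the factor (x + 5) tells us the largest block for λ = -5 has size 1.
Step 3 — with total size 2, 2 blocks, and largest block 1, the block sizes (in nonincreasing order) are [1, 1].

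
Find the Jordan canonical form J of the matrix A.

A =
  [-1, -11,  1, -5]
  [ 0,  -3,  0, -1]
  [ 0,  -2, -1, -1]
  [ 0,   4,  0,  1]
J_2(-1) ⊕ J_2(-1)

The characteristic polynomial is
  det(x·I − A) = x^4 + 4*x^3 + 6*x^2 + 4*x + 1 = (x + 1)^4

Eigenvalues and multiplicities (the geometric multiplicity of λ is n − rank(A − λI), which equals the number of Jordan blocks for λ):
  λ = -1: algebraic multiplicity = 4, geometric multiplicity = 2

Determining the block sizes for each eigenvalue:
  λ = -1: with am = 4 and gm = 2, the partition is not yet determined (e.g. several partitions of 4 into 2 parts exist). Let N = A − (-1)·I. Computing rank(N^1) = 2, rank(N^2) = 0; the number of blocks of size ≥ j is rank(N^{j−1}) − rank(N^j), giving [2, 2]. So we have 2 block(s) of size 2 → block sizes [2, 2]

Assembling the blocks gives a Jordan form
J =
  [-1,  1,  0,  0]
  [ 0, -1,  0,  0]
  [ 0,  0, -1,  1]
  [ 0,  0,  0, -1]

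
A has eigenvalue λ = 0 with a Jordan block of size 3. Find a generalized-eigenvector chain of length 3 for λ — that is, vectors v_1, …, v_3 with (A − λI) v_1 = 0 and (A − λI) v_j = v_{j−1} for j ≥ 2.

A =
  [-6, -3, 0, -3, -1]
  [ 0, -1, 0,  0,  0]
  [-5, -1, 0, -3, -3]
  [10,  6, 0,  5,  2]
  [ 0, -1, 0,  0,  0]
A Jordan chain for λ = 0 of length 3:
v_1 = (0, 0, -1, 0, 0)ᵀ
v_2 = (-1, 0, -3, 2, 0)ᵀ
v_3 = (0, 0, 0, 0, 1)ᵀ

Let N = A − (0)·I. We want v_3 with N^3 v_3 = 0 but N^2 v_3 ≠ 0; then v_{j-1} := N · v_j for j = 3, …, 2.

Pick v_3 = (0, 0, 0, 0, 1)ᵀ.
Then v_2 = N · v_3 = (-1, 0, -3, 2, 0)ᵀ.
Then v_1 = N · v_2 = (0, 0, -1, 0, 0)ᵀ.

Sanity check: (A − (0)·I) v_1 = (0, 0, 0, 0, 0)ᵀ = 0. ✓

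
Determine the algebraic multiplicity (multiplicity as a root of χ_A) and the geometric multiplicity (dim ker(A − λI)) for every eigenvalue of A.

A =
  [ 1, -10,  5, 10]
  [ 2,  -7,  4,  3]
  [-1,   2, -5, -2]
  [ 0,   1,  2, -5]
λ = -4: alg = 4, geom = 2

Step 1 — factor the characteristic polynomial to read off the algebraic multiplicities:
  χ_A(x) = (x + 4)^4

Step 2 — compute geometric multiplicities via the rank-nullity identity g(λ) = n − rank(A − λI):
  rank(A − (-4)·I) = 2, so dim ker(A − (-4)·I) = n − 2 = 2

Summary:
  λ = -4: algebraic multiplicity = 4, geometric multiplicity = 2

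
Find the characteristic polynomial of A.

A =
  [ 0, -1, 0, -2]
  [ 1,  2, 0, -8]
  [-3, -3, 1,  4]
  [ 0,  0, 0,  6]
x^4 - 9*x^3 + 21*x^2 - 19*x + 6

Expanding det(x·I − A) (e.g. by cofactor expansion or by noting that A is similar to its Jordan form J, which has the same characteristic polynomial as A) gives
  χ_A(x) = x^4 - 9*x^3 + 21*x^2 - 19*x + 6
which factors as (x - 6)*(x - 1)^3. The eigenvalues (with algebraic multiplicities) are λ = 1 with multiplicity 3, λ = 6 with multiplicity 1.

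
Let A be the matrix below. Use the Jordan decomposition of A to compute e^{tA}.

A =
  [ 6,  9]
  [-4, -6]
e^{tA} =
  [6*t + 1, 9*t]
  [-4*t, 1 - 6*t]

Strategy: write A = P · J · P⁻¹ where J is a Jordan canonical form, so e^{tA} = P · e^{tJ} · P⁻¹, and e^{tJ} can be computed block-by-block.

A has Jordan form
J =
  [0, 1]
  [0, 0]
(up to reordering of blocks).

Per-block formulas:
  For a 2×2 Jordan block J_2(0): exp(t · J_2(0)) = e^(0t)·(I + t·N), where N is the 2×2 nilpotent shift.

After assembling e^{tJ} and conjugating by P, we get:

e^{tA} =
  [6*t + 1, 9*t]
  [-4*t, 1 - 6*t]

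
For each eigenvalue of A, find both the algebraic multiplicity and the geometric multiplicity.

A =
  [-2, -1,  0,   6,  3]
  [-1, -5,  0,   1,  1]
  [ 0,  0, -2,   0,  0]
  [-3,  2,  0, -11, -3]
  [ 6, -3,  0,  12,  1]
λ = -5: alg = 3, geom = 1; λ = -2: alg = 2, geom = 2

Step 1 — factor the characteristic polynomial to read off the algebraic multiplicities:
  χ_A(x) = (x + 2)^2*(x + 5)^3

Step 2 — compute geometric multiplicities via the rank-nullity identity g(λ) = n − rank(A − λI):
  rank(A − (-5)·I) = 4, so dim ker(A − (-5)·I) = n − 4 = 1
  rank(A − (-2)·I) = 3, so dim ker(A − (-2)·I) = n − 3 = 2

Summary:
  λ = -5: algebraic multiplicity = 3, geometric multiplicity = 1
  λ = -2: algebraic multiplicity = 2, geometric multiplicity = 2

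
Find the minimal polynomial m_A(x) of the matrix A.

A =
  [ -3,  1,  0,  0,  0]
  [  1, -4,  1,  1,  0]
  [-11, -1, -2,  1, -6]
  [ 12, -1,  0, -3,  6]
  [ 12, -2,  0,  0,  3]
x^4 + 6*x^3 - 54*x - 81

The characteristic polynomial is χ_A(x) = (x - 3)*(x + 3)^4, so the eigenvalues are known. The minimal polynomial is
  m_A(x) = Π_λ (x − λ)^{k_λ}
where k_λ is the size of the *largest* Jordan block for λ (equivalently, the smallest k with (A − λI)^k v = 0 for every generalised eigenvector v of λ).

  λ = -3: largest Jordan block has size 3, contributing (x + 3)^3
  λ = 3: largest Jordan block has size 1, contributing (x − 3)

So m_A(x) = (x - 3)*(x + 3)^3 = x^4 + 6*x^3 - 54*x - 81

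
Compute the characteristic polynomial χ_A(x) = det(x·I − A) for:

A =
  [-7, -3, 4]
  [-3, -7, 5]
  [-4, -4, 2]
x^3 + 12*x^2 + 48*x + 64

Expanding det(x·I − A) (e.g. by cofactor expansion or by noting that A is similar to its Jordan form J, which has the same characteristic polynomial as A) gives
  χ_A(x) = x^3 + 12*x^2 + 48*x + 64
which factors as (x + 4)^3. The eigenvalues (with algebraic multiplicities) are λ = -4 with multiplicity 3.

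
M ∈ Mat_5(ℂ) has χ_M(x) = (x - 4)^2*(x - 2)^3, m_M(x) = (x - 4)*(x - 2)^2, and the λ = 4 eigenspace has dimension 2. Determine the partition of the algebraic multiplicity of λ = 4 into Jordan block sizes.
Block sizes for λ = 4: [1, 1]

Step 1 — from the characteristic polynomial, algebraic multiplicity of λ = 4 is 2. From dim ker(M − (4)·I) = 2, there are exactly 2 Jordan blocks for λ = 4.
Step 2 — from the minimal polynomial, the factor (x − 4) tells us the largest block for λ = 4 has size 1.
Step 3 — with total size 2, 2 blocks, and largest block 1, the block sizes (in nonincreasing order) are [1, 1].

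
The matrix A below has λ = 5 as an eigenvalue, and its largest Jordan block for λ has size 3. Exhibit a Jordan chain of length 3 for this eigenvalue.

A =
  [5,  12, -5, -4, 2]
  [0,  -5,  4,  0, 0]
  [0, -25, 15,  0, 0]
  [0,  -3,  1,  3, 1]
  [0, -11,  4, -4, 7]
A Jordan chain for λ = 5 of length 3:
v_1 = (-5, 0, 0, 0, 0)ᵀ
v_2 = (12, -10, -25, -3, -11)ᵀ
v_3 = (0, 1, 0, 0, 0)ᵀ

Let N = A − (5)·I. We want v_3 with N^3 v_3 = 0 but N^2 v_3 ≠ 0; then v_{j-1} := N · v_j for j = 3, …, 2.

Pick v_3 = (0, 1, 0, 0, 0)ᵀ.
Then v_2 = N · v_3 = (12, -10, -25, -3, -11)ᵀ.
Then v_1 = N · v_2 = (-5, 0, 0, 0, 0)ᵀ.

Sanity check: (A − (5)·I) v_1 = (0, 0, 0, 0, 0)ᵀ = 0. ✓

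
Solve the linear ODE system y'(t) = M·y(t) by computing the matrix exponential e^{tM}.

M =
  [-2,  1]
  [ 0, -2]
e^{tM} =
  [exp(-2*t), t*exp(-2*t)]
  [0, exp(-2*t)]

Strategy: write M = P · J · P⁻¹ where J is a Jordan canonical form, so e^{tM} = P · e^{tJ} · P⁻¹, and e^{tJ} can be computed block-by-block.

M has Jordan form
J =
  [-2,  1]
  [ 0, -2]
(up to reordering of blocks).

Per-block formulas:
  For a 2×2 Jordan block J_2(-2): exp(t · J_2(-2)) = e^(-2t)·(I + t·N), where N is the 2×2 nilpotent shift.

After assembling e^{tJ} and conjugating by P, we get:

e^{tM} =
  [exp(-2*t), t*exp(-2*t)]
  [0, exp(-2*t)]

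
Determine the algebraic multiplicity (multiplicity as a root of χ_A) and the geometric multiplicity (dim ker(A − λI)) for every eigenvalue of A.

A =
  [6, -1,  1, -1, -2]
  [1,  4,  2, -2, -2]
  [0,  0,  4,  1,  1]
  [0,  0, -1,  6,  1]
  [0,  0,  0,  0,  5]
λ = 5: alg = 5, geom = 2

Step 1 — factor the characteristic polynomial to read off the algebraic multiplicities:
  χ_A(x) = (x - 5)^5

Step 2 — compute geometric multiplicities via the rank-nullity identity g(λ) = n − rank(A − λI):
  rank(A − (5)·I) = 3, so dim ker(A − (5)·I) = n − 3 = 2

Summary:
  λ = 5: algebraic multiplicity = 5, geometric multiplicity = 2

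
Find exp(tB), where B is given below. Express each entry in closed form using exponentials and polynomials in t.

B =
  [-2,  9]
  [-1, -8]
e^{tB} =
  [3*t*exp(-5*t) + exp(-5*t), 9*t*exp(-5*t)]
  [-t*exp(-5*t), -3*t*exp(-5*t) + exp(-5*t)]

Strategy: write B = P · J · P⁻¹ where J is a Jordan canonical form, so e^{tB} = P · e^{tJ} · P⁻¹, and e^{tJ} can be computed block-by-block.

B has Jordan form
J =
  [-5,  1]
  [ 0, -5]
(up to reordering of blocks).

Per-block formulas:
  For a 2×2 Jordan block J_2(-5): exp(t · J_2(-5)) = e^(-5t)·(I + t·N), where N is the 2×2 nilpotent shift.

After assembling e^{tJ} and conjugating by P, we get:

e^{tB} =
  [3*t*exp(-5*t) + exp(-5*t), 9*t*exp(-5*t)]
  [-t*exp(-5*t), -3*t*exp(-5*t) + exp(-5*t)]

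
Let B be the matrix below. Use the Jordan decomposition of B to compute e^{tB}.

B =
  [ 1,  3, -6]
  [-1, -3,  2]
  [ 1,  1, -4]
e^{tB} =
  [3*t*exp(-2*t) + exp(-2*t), 3*t*exp(-2*t), -6*t*exp(-2*t)]
  [-t*exp(-2*t), -t*exp(-2*t) + exp(-2*t), 2*t*exp(-2*t)]
  [t*exp(-2*t), t*exp(-2*t), -2*t*exp(-2*t) + exp(-2*t)]

Strategy: write B = P · J · P⁻¹ where J is a Jordan canonical form, so e^{tB} = P · e^{tJ} · P⁻¹, and e^{tJ} can be computed block-by-block.

B has Jordan form
J =
  [-2,  1,  0]
  [ 0, -2,  0]
  [ 0,  0, -2]
(up to reordering of blocks).

Per-block formulas:
  For a 2×2 Jordan block J_2(-2): exp(t · J_2(-2)) = e^(-2t)·(I + t·N), where N is the 2×2 nilpotent shift.
  For a 1×1 block at λ = -2: exp(t · [-2]) = [e^(-2t)].

After assembling e^{tJ} and conjugating by P, we get:

e^{tB} =
  [3*t*exp(-2*t) + exp(-2*t), 3*t*exp(-2*t), -6*t*exp(-2*t)]
  [-t*exp(-2*t), -t*exp(-2*t) + exp(-2*t), 2*t*exp(-2*t)]
  [t*exp(-2*t), t*exp(-2*t), -2*t*exp(-2*t) + exp(-2*t)]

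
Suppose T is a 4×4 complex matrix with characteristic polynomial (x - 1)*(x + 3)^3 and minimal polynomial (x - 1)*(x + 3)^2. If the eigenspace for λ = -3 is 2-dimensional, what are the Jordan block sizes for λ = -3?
Block sizes for λ = -3: [2, 1]

Step 1 — from the characteristic polynomial, algebraic multiplicity of λ = -3 is 3. From dim ker(T − (-3)·I) = 2, there are exactly 2 Jordan blocks for λ = -3.
Step 2 — from the minimal polynomial, the factor (x + 3)^2 tells us the largest block for λ = -3 has size 2.
Step 3 — with total size 3, 2 blocks, and largest block 2, the block sizes (in nonincreasing order) are [2, 1].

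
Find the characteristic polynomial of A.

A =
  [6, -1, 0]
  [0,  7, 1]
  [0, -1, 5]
x^3 - 18*x^2 + 108*x - 216

Expanding det(x·I − A) (e.g. by cofactor expansion or by noting that A is similar to its Jordan form J, which has the same characteristic polynomial as A) gives
  χ_A(x) = x^3 - 18*x^2 + 108*x - 216
which factors as (x - 6)^3. The eigenvalues (with algebraic multiplicities) are λ = 6 with multiplicity 3.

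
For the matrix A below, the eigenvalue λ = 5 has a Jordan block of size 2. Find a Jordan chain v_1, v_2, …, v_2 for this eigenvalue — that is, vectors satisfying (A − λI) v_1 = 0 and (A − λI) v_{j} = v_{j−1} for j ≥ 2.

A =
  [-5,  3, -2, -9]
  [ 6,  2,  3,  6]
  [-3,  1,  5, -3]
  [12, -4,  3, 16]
A Jordan chain for λ = 5 of length 2:
v_1 = (-6, 9, 3, 9)ᵀ
v_2 = (1, 6, 7, 0)ᵀ

Let N = A − (5)·I. We want v_2 with N^2 v_2 = 0 but N^1 v_2 ≠ 0; then v_{j-1} := N · v_j for j = 2, …, 2.

Pick v_2 = (1, 6, 7, 0)ᵀ.
Then v_1 = N · v_2 = (-6, 9, 3, 9)ᵀ.

Sanity check: (A − (5)·I) v_1 = (0, 0, 0, 0)ᵀ = 0. ✓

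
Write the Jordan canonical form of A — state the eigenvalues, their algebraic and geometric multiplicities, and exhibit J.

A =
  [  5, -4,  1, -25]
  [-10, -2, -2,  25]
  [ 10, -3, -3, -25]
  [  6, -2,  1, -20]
J_3(-5) ⊕ J_1(-5)

The characteristic polynomial is
  det(x·I − A) = x^4 + 20*x^3 + 150*x^2 + 500*x + 625 = (x + 5)^4

Eigenvalues and multiplicities (the geometric multiplicity of λ is n − rank(A − λI), which equals the number of Jordan blocks for λ):
  λ = -5: algebraic multiplicity = 4, geometric multiplicity = 2

Determining the block sizes for each eigenvalue:
  λ = -5: with am = 4 and gm = 2, the partition is not yet determined (e.g. several partitions of 4 into 2 parts exist). Let N = A − (-5)·I. Computing rank(N^1) = 2, rank(N^2) = 1, rank(N^3) = 0; the number of blocks of size ≥ j is rank(N^{j−1}) − rank(N^j), giving [2, 1, 1]. So we have 1 block(s) of size 3, 1 block(s) of size 1 → block sizes [3, 1]

Assembling the blocks gives a Jordan form
J =
  [-5,  1,  0,  0]
  [ 0, -5,  1,  0]
  [ 0,  0, -5,  0]
  [ 0,  0,  0, -5]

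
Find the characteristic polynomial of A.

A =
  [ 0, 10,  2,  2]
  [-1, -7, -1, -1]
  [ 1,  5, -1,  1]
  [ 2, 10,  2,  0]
x^4 + 8*x^3 + 24*x^2 + 32*x + 16

Expanding det(x·I − A) (e.g. by cofactor expansion or by noting that A is similar to its Jordan form J, which has the same characteristic polynomial as A) gives
  χ_A(x) = x^4 + 8*x^3 + 24*x^2 + 32*x + 16
which factors as (x + 2)^4. The eigenvalues (with algebraic multiplicities) are λ = -2 with multiplicity 4.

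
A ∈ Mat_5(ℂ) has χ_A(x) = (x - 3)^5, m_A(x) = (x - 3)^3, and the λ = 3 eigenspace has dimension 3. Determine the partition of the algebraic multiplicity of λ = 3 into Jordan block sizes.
Block sizes for λ = 3: [3, 1, 1]

Step 1 — from the characteristic polynomial, algebraic multiplicity of λ = 3 is 5. From dim ker(A − (3)·I) = 3, there are exactly 3 Jordan blocks for λ = 3.
Step 2 — from the minimal polynomial, the factor (x − 3)^3 tells us the largest block for λ = 3 has size 3.
Step 3 — with total size 5, 3 blocks, and largest block 3, the block sizes (in nonincreasing order) are [3, 1, 1].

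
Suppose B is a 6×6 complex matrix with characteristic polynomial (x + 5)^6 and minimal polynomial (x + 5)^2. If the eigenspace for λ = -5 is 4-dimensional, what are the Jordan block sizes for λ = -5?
Block sizes for λ = -5: [2, 2, 1, 1]

Step 1 — from the characteristic polynomial, algebraic multiplicity of λ = -5 is 6. From dim ker(B − (-5)·I) = 4, there are exactly 4 Jordan blocks for λ = -5.
Step 2 — from the minimal polynomial, the factor (x + 5)^2 tells us the largest block for λ = -5 has size 2.
Step 3 — with total size 6, 4 blocks, and largest block 2, the block sizes (in nonincreasing order) are [2, 2, 1, 1].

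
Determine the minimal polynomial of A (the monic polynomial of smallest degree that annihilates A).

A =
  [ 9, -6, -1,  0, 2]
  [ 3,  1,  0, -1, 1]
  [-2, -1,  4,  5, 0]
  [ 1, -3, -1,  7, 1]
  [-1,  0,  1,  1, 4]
x^3 - 15*x^2 + 75*x - 125

The characteristic polynomial is χ_A(x) = (x - 5)^5, so the eigenvalues are known. The minimal polynomial is
  m_A(x) = Π_λ (x − λ)^{k_λ}
where k_λ is the size of the *largest* Jordan block for λ (equivalently, the smallest k with (A − λI)^k v = 0 for every generalised eigenvector v of λ).

  λ = 5: largest Jordan block has size 3, contributing (x − 5)^3

So m_A(x) = (x - 5)^3 = x^3 - 15*x^2 + 75*x - 125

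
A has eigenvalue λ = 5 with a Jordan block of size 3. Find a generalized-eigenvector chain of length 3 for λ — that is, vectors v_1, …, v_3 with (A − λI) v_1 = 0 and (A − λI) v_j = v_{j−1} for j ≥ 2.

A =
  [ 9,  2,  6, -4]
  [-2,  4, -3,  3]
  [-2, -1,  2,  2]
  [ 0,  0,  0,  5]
A Jordan chain for λ = 5 of length 3:
v_1 = (2, -1, -1, 0)ᵀ
v_2 = (-4, 3, 2, 0)ᵀ
v_3 = (0, 0, 0, 1)ᵀ

Let N = A − (5)·I. We want v_3 with N^3 v_3 = 0 but N^2 v_3 ≠ 0; then v_{j-1} := N · v_j for j = 3, …, 2.

Pick v_3 = (0, 0, 0, 1)ᵀ.
Then v_2 = N · v_3 = (-4, 3, 2, 0)ᵀ.
Then v_1 = N · v_2 = (2, -1, -1, 0)ᵀ.

Sanity check: (A − (5)·I) v_1 = (0, 0, 0, 0)ᵀ = 0. ✓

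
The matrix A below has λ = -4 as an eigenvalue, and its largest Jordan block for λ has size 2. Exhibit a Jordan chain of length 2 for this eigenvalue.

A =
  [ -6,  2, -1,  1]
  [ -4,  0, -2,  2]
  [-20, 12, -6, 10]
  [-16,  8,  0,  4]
A Jordan chain for λ = -4 of length 2:
v_1 = (2, 4, 4, 0)ᵀ
v_2 = (1, 2, 0, 0)ᵀ

Let N = A − (-4)·I. We want v_2 with N^2 v_2 = 0 but N^1 v_2 ≠ 0; then v_{j-1} := N · v_j for j = 2, …, 2.

Pick v_2 = (1, 2, 0, 0)ᵀ.
Then v_1 = N · v_2 = (2, 4, 4, 0)ᵀ.

Sanity check: (A − (-4)·I) v_1 = (0, 0, 0, 0)ᵀ = 0. ✓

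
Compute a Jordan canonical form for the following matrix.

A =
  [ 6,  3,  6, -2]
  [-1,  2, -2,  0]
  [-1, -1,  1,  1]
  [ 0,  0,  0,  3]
J_2(3) ⊕ J_2(3)

The characteristic polynomial is
  det(x·I − A) = x^4 - 12*x^3 + 54*x^2 - 108*x + 81 = (x - 3)^4

Eigenvalues and multiplicities (the geometric multiplicity of λ is n − rank(A − λI), which equals the number of Jordan blocks for λ):
  λ = 3: algebraic multiplicity = 4, geometric multiplicity = 2

Determining the block sizes for each eigenvalue:
  λ = 3: with am = 4 and gm = 2, the partition is not yet determined (e.g. several partitions of 4 into 2 parts exist). Let N = A − (3)·I. Computing rank(N^1) = 2, rank(N^2) = 0; the number of blocks of size ≥ j is rank(N^{j−1}) − rank(N^j), giving [2, 2]. So we have 2 block(s) of size 2 → block sizes [2, 2]

Assembling the blocks gives a Jordan form
J =
  [3, 1, 0, 0]
  [0, 3, 0, 0]
  [0, 0, 3, 1]
  [0, 0, 0, 3]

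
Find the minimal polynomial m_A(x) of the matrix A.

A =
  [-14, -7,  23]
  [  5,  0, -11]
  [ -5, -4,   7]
x^3 + 7*x^2 + 8*x - 16

The characteristic polynomial is χ_A(x) = (x - 1)*(x + 4)^2, so the eigenvalues are known. The minimal polynomial is
  m_A(x) = Π_λ (x − λ)^{k_λ}
where k_λ is the size of the *largest* Jordan block for λ (equivalently, the smallest k with (A − λI)^k v = 0 for every generalised eigenvector v of λ).

  λ = -4: largest Jordan block has size 2, contributing (x + 4)^2
  λ = 1: largest Jordan block has size 1, contributing (x − 1)

So m_A(x) = (x - 1)*(x + 4)^2 = x^3 + 7*x^2 + 8*x - 16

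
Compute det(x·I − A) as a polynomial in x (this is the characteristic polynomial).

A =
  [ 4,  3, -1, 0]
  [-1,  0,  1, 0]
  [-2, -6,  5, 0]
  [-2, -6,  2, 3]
x^4 - 12*x^3 + 54*x^2 - 108*x + 81

Expanding det(x·I − A) (e.g. by cofactor expansion or by noting that A is similar to its Jordan form J, which has the same characteristic polynomial as A) gives
  χ_A(x) = x^4 - 12*x^3 + 54*x^2 - 108*x + 81
which factors as (x - 3)^4. The eigenvalues (with algebraic multiplicities) are λ = 3 with multiplicity 4.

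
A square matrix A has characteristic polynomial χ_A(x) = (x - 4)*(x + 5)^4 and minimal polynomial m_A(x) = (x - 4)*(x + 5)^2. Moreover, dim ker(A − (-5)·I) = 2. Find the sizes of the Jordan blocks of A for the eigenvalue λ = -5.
Block sizes for λ = -5: [2, 2]

Step 1 — from the characteristic polynomial, algebraic multiplicity of λ = -5 is 4. From dim ker(A − (-5)·I) = 2, there are exactly 2 Jordan blocks for λ = -5.
Step 2 — from the minimal polynomial, the factor (x + 5)^2 tells us the largest block for λ = -5 has size 2.
Step 3 — with total size 4, 2 blocks, and largest block 2, the block sizes (in nonincreasing order) are [2, 2].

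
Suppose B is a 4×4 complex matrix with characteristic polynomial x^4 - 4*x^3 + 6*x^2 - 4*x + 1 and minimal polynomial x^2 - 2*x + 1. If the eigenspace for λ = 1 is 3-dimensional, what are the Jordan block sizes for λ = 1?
Block sizes for λ = 1: [2, 1, 1]

Step 1 — from the characteristic polynomial, algebraic multiplicity of λ = 1 is 4. From dim ker(B − (1)·I) = 3, there are exactly 3 Jordan blocks for λ = 1.
Step 2 — from the minimal polynomial, the factor (x − 1)^2 tells us the largest block for λ = 1 has size 2.
Step 3 — with total size 4, 3 blocks, and largest block 2, the block sizes (in nonincreasing order) are [2, 1, 1].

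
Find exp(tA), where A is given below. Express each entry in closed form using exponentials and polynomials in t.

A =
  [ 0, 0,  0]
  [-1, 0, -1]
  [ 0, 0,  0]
e^{tA} =
  [1, 0, 0]
  [-t, 1, -t]
  [0, 0, 1]

Strategy: write A = P · J · P⁻¹ where J is a Jordan canonical form, so e^{tA} = P · e^{tJ} · P⁻¹, and e^{tJ} can be computed block-by-block.

A has Jordan form
J =
  [0, 1, 0]
  [0, 0, 0]
  [0, 0, 0]
(up to reordering of blocks).

Per-block formulas:
  For a 1×1 block at λ = 0: exp(t · [0]) = [e^(0t)].
  For a 2×2 Jordan block J_2(0): exp(t · J_2(0)) = e^(0t)·(I + t·N), where N is the 2×2 nilpotent shift.

After assembling e^{tJ} and conjugating by P, we get:

e^{tA} =
  [1, 0, 0]
  [-t, 1, -t]
  [0, 0, 1]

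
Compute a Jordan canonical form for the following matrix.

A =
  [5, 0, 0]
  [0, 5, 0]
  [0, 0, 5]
J_1(5) ⊕ J_1(5) ⊕ J_1(5)

The characteristic polynomial is
  det(x·I − A) = x^3 - 15*x^2 + 75*x - 125 = (x - 5)^3

Eigenvalues and multiplicities (the geometric multiplicity of λ is n − rank(A − λI), which equals the number of Jordan blocks for λ):
  λ = 5: algebraic multiplicity = 3, geometric multiplicity = 3

Determining the block sizes for each eigenvalue:
  λ = 5: gm = am = 3, so every block has size 1 → block sizes [1, 1, 1]

Assembling the blocks gives a Jordan form
J =
  [5, 0, 0]
  [0, 5, 0]
  [0, 0, 5]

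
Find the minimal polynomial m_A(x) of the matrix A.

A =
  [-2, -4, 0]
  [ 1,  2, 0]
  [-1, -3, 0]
x^3

The characteristic polynomial is χ_A(x) = x^3, so the eigenvalues are known. The minimal polynomial is
  m_A(x) = Π_λ (x − λ)^{k_λ}
where k_λ is the size of the *largest* Jordan block for λ (equivalently, the smallest k with (A − λI)^k v = 0 for every generalised eigenvector v of λ).

  λ = 0: largest Jordan block has size 3, contributing (x − 0)^3

So m_A(x) = x^3 = x^3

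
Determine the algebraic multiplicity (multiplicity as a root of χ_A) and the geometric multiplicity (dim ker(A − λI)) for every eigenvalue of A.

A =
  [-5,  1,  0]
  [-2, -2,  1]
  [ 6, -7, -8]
λ = -5: alg = 3, geom = 1

Step 1 — factor the characteristic polynomial to read off the algebraic multiplicities:
  χ_A(x) = (x + 5)^3

Step 2 — compute geometric multiplicities via the rank-nullity identity g(λ) = n − rank(A − λI):
  rank(A − (-5)·I) = 2, so dim ker(A − (-5)·I) = n − 2 = 1

Summary:
  λ = -5: algebraic multiplicity = 3, geometric multiplicity = 1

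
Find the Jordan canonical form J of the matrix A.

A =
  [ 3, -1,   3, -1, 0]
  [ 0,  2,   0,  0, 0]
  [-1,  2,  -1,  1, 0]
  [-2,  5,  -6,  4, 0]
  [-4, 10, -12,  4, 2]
J_2(2) ⊕ J_2(2) ⊕ J_1(2)

The characteristic polynomial is
  det(x·I − A) = x^5 - 10*x^4 + 40*x^3 - 80*x^2 + 80*x - 32 = (x - 2)^5

Eigenvalues and multiplicities (the geometric multiplicity of λ is n − rank(A − λI), which equals the number of Jordan blocks for λ):
  λ = 2: algebraic multiplicity = 5, geometric multiplicity = 3

Determining the block sizes for each eigenvalue:
  λ = 2: with am = 5 and gm = 3, the partition is not yet determined (e.g. several partitions of 5 into 3 parts exist). Let N = A − (2)·I. Computing rank(N^1) = 2, rank(N^2) = 0; the number of blocks of size ≥ j is rank(N^{j−1}) − rank(N^j), giving [3, 2]. So we have 2 block(s) of size 2, 1 block(s) of size 1 → block sizes [2, 2, 1]

Assembling the blocks gives a Jordan form
J =
  [2, 1, 0, 0, 0]
  [0, 2, 0, 0, 0]
  [0, 0, 2, 1, 0]
  [0, 0, 0, 2, 0]
  [0, 0, 0, 0, 2]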